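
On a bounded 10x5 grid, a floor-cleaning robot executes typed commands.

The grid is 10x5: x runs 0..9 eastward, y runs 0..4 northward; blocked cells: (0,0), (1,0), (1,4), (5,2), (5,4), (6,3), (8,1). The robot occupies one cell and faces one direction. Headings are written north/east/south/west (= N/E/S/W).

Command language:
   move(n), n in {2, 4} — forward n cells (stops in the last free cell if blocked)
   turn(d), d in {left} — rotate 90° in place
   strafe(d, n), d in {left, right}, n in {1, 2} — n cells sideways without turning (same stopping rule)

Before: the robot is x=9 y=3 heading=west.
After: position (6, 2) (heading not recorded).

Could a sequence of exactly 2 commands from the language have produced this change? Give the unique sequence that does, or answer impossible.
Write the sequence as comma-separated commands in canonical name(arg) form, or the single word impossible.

key: order matters: swapping strafe(left, 1) and move(4) lands elsewhere
initial: x=9 y=3 heading=west
[1] after strafe(left, 1): x=9 y=2 heading=west
[2] after move(4): x=6 y=2 heading=west
uniquely the one of 49 2-step routes that fits.

strafe(left, 1), move(4)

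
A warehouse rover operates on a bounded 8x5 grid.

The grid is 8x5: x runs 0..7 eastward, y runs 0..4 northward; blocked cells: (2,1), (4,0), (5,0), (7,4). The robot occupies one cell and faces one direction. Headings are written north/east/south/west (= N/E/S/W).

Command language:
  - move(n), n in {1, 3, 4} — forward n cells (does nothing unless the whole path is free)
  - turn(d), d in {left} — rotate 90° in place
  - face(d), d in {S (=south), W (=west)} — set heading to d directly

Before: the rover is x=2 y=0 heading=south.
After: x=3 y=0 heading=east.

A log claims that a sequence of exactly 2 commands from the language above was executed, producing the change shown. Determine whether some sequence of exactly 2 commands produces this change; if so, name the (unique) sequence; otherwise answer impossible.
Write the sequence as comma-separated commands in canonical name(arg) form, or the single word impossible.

turn(left), move(1)

key: cell and facing (now E) both changed — the 2 commands mix motion and turning
t0: x=2 y=0 heading=south
t=1 turn(left) ⇒ x=2 y=0 heading=east
t=2 move(1) ⇒ x=3 y=0 heading=east
no other 2-command option fits: unique.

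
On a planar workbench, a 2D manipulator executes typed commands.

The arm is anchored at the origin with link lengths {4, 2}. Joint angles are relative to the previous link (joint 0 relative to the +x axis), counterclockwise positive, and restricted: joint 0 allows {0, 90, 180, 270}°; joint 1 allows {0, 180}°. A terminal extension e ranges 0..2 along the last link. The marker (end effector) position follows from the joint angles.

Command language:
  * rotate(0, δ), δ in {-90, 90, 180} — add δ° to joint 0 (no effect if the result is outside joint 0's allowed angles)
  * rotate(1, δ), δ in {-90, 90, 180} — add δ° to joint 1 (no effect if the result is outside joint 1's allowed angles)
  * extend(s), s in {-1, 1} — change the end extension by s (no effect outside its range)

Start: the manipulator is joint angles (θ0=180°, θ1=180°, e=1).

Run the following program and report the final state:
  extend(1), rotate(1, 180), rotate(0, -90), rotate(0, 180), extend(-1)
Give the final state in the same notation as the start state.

t0: joint angles (θ0=180°, θ1=180°, e=1)
step 1 (extend(1)): joint angles (θ0=180°, θ1=180°, e=2)
step 2 (rotate(1, 180)): joint angles (θ0=180°, θ1=0°, e=2)
step 3 (rotate(0, -90)): joint angles (θ0=90°, θ1=0°, e=2)
step 4 (rotate(0, 180)): joint angles (θ0=270°, θ1=0°, e=2)
step 5 (extend(-1)): joint angles (θ0=270°, θ1=0°, e=1)

joint angles (θ0=270°, θ1=0°, e=1)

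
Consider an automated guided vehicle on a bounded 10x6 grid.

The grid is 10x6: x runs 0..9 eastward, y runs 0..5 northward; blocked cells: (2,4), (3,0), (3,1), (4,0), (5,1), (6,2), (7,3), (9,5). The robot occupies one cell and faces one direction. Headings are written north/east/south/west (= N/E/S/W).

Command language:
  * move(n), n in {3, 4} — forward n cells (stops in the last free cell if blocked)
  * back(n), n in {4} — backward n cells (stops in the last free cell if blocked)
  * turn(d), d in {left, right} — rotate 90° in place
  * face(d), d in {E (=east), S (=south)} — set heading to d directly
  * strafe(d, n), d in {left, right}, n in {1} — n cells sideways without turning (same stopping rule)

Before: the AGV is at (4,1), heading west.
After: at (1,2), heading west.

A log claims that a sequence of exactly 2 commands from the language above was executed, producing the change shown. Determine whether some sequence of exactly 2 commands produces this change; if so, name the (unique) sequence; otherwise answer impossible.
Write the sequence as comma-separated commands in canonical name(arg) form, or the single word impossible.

key: order matters: swapping strafe(right, 1) and move(3) lands elsewhere
from: at (4,1), heading west
1. strafe(right, 1) → at (4,2), heading west
2. move(3) → at (1,2), heading west
uniquely the one of 81 2-step routes that fits.

strafe(right, 1), move(3)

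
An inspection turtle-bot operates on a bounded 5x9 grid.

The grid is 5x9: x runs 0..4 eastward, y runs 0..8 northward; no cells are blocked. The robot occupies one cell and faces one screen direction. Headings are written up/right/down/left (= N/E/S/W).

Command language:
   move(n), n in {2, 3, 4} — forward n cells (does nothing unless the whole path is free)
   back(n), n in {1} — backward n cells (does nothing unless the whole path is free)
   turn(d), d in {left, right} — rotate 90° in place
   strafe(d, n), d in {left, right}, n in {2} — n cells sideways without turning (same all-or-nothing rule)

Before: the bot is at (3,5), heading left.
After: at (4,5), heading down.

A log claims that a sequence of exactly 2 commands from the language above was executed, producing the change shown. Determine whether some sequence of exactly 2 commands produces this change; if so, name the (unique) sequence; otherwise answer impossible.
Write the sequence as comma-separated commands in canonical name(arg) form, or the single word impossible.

back(1), turn(left)

key: order matters: swapping back(1) and turn(left) lands elsewhere
t0: at (3,5), heading left
1. back(1) → at (4,5), heading left
2. turn(left) → at (4,5), heading down
uniquely the one of 64 2-step routes that fits.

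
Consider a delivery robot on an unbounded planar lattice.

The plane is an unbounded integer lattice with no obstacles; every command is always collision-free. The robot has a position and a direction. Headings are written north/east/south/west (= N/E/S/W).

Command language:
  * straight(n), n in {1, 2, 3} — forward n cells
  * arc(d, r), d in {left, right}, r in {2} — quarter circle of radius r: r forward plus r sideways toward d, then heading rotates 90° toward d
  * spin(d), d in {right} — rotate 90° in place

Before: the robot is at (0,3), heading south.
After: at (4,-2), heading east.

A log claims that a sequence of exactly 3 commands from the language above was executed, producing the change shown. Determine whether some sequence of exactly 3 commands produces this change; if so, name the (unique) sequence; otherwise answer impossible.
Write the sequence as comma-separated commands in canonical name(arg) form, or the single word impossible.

key: position moved to (4,-2) AND the heading swung to E — translation plus rotation needed
initial: at (0,3), heading south
t=1 straight(3) ⇒ at (0,0), heading south
t=2 arc(left, 2) ⇒ at (2,-2), heading east
t=3 straight(2) ⇒ at (4,-2), heading east
uniquely the one of 216 3-step routes that fits.

straight(3), arc(left, 2), straight(2)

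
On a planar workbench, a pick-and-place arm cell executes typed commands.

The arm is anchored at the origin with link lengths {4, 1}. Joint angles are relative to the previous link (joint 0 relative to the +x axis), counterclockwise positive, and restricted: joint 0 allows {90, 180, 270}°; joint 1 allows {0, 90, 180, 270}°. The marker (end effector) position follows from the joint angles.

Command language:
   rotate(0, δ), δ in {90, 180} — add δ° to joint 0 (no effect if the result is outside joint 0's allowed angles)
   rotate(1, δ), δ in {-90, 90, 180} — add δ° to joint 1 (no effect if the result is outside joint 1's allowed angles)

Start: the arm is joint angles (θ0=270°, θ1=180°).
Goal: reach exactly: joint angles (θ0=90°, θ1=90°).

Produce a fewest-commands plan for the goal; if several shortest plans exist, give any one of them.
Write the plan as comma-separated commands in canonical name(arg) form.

initial: joint angles (θ0=270°, θ1=180°)
1. rotate(0, 180) → joint angles (θ0=90°, θ1=180°)
2. rotate(1, -90) → joint angles (θ0=90°, θ1=90°)
shorter routes all fall short; 2 is best.

rotate(0, 180), rotate(1, -90)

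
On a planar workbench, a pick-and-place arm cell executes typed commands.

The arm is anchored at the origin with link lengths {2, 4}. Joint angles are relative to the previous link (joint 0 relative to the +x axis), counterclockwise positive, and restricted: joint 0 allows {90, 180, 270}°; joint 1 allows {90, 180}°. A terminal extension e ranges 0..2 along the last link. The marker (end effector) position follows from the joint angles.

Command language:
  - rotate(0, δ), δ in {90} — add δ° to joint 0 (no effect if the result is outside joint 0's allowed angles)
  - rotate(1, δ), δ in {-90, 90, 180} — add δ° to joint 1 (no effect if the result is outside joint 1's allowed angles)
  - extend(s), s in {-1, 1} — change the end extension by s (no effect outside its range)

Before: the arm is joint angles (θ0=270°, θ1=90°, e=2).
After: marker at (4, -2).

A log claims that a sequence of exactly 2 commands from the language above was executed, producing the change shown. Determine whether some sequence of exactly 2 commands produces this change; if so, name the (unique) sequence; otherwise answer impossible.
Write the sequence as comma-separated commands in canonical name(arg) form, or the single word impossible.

start: joint angles (θ0=270°, θ1=90°, e=2)
t=1 extend(-1) ⇒ joint angles (θ0=270°, θ1=90°, e=1)
t=2 extend(-1) ⇒ joint angles (θ0=270°, θ1=90°, e=0)
uniquely the one of 36 2-step routes that fits.

extend(-1), extend(-1)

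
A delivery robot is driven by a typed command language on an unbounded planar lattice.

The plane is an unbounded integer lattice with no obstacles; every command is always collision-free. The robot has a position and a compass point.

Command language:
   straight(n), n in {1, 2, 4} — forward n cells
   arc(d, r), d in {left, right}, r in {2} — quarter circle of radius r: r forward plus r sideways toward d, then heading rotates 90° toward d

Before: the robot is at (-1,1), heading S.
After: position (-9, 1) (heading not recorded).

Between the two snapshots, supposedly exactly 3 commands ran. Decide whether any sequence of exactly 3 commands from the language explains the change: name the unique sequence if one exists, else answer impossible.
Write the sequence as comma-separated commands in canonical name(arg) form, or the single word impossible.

begin: at (-1,1), heading S
step 1 (arc(right, 2)): at (-3,-1), heading W
step 2 (straight(4)): at (-7,-1), heading W
step 3 (arc(right, 2)): at (-9,1), heading N
uniquely the one of 125 3-step routes that fits.

arc(right, 2), straight(4), arc(right, 2)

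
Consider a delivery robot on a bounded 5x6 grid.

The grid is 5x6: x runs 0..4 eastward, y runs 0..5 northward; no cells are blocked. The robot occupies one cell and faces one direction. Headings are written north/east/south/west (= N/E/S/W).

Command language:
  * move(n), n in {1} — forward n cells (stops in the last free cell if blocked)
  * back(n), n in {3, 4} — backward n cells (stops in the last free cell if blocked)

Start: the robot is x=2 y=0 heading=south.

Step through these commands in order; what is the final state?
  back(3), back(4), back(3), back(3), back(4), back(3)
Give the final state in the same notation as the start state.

x=2 y=5 heading=south

from: x=2 y=0 heading=south
step 1 (back(3)): x=2 y=3 heading=south
step 2 (back(4)): x=2 y=5 heading=south
step 3 (back(3)): x=2 y=5 heading=south
step 4 (back(3)): x=2 y=5 heading=south
step 5 (back(4)): x=2 y=5 heading=south
step 6 (back(3)): x=2 y=5 heading=south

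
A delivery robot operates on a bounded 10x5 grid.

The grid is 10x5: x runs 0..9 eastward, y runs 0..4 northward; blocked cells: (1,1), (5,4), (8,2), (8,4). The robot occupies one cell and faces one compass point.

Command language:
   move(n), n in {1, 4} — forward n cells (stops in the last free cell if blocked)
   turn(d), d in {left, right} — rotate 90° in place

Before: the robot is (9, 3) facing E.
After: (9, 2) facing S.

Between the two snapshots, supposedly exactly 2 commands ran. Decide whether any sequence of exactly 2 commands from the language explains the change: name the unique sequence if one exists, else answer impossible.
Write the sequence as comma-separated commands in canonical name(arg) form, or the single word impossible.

key: cell and facing (now S) both changed — the 2 commands mix motion and turning
from: (9, 3) facing E
step 1 (turn(right)): (9, 3) facing S
step 2 (move(1)): (9, 2) facing S
uniquely the one of 16 2-step routes that fits.

turn(right), move(1)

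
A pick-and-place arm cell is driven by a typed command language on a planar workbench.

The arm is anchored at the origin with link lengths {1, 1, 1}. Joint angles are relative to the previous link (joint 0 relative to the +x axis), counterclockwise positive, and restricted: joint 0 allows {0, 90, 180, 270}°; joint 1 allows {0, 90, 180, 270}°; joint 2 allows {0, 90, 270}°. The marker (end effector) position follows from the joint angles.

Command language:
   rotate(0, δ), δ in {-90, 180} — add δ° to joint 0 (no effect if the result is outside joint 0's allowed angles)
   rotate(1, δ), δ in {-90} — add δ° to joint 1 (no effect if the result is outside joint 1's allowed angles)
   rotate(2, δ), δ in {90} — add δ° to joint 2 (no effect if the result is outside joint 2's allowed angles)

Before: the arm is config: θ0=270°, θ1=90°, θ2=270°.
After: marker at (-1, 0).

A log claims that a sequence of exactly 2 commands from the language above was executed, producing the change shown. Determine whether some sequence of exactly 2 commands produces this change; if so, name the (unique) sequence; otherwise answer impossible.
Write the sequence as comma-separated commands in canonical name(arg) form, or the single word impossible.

initial: config: θ0=270°, θ1=90°, θ2=270°
[1] after rotate(1, -90): config: θ0=270°, θ1=0°, θ2=270°
[2] after rotate(1, -90): config: θ0=270°, θ1=270°, θ2=270°
uniquely the one of 16 2-step routes that fits.

rotate(1, -90), rotate(1, -90)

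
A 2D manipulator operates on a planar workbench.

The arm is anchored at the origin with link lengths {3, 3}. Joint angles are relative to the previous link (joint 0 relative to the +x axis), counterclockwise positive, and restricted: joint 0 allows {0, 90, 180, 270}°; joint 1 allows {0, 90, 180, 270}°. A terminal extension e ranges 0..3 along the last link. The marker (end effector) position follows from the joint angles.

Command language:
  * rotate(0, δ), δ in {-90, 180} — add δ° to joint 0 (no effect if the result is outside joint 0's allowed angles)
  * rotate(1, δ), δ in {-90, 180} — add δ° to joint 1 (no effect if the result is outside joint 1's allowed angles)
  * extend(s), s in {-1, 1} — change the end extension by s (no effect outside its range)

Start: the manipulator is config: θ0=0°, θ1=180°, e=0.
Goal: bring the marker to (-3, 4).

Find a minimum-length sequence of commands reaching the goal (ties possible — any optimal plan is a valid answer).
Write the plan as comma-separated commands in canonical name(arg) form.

start: config: θ0=0°, θ1=180°, e=0
1. rotate(1, 180) → config: θ0=0°, θ1=0°, e=0
2. rotate(1, -90) → config: θ0=0°, θ1=270°, e=0
3. extend(1) → config: θ0=0°, θ1=270°, e=1
4. rotate(0, 180) → config: θ0=180°, θ1=270°, e=1
minimal: 4 command(s), checked below 4.

rotate(1, 180), rotate(1, -90), extend(1), rotate(0, 180)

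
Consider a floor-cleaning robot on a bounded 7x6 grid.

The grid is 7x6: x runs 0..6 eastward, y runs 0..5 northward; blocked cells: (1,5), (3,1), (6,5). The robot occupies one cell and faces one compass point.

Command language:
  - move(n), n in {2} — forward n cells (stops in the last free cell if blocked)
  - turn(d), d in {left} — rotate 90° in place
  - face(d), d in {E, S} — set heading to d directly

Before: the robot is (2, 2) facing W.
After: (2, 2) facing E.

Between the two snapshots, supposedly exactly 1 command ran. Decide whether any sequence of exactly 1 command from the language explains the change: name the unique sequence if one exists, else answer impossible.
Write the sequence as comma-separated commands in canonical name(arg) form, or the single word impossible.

key: (2,2) unchanged — the single command moves nothing
start: (2, 2) facing W
t=1 face(E) ⇒ (2, 2) facing E
uniquely the one of 4 1-step routes that fits.

face(E)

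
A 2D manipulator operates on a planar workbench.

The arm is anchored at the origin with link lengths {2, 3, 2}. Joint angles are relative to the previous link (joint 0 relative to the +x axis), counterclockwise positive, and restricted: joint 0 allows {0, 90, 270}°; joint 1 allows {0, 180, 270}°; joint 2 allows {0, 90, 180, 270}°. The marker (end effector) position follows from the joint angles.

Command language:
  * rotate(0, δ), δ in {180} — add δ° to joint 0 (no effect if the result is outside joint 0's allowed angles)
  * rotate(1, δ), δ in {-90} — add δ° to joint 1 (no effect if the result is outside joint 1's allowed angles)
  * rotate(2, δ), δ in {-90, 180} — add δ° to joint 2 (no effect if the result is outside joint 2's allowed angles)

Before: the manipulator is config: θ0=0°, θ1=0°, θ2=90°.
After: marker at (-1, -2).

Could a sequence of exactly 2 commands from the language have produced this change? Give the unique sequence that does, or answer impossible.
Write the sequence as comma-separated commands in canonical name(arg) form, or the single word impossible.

rotate(1, -90), rotate(1, -90)

start: config: θ0=0°, θ1=0°, θ2=90°
step 1 (rotate(1, -90)): config: θ0=0°, θ1=270°, θ2=90°
step 2 (rotate(1, -90)): config: θ0=0°, θ1=180°, θ2=90°
no rival 2-sequence matches.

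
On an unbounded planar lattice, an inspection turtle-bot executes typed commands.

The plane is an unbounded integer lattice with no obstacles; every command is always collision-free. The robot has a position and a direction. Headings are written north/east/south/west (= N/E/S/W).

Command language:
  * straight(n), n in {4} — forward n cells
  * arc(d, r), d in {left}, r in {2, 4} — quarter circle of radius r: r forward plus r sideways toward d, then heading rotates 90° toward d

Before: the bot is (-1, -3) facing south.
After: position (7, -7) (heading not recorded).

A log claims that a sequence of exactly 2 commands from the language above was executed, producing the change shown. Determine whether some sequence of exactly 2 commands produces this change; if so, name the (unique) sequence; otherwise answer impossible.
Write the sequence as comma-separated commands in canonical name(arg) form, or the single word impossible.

arc(left, 4), straight(4)

key: running straight(4) before arc(left, 4) would end elsewhere — order is forced
begin: (-1, -3) facing south
step 1 (arc(left, 4)): (3, -7) facing east
step 2 (straight(4)): (7, -7) facing east
no rival 2-sequence matches.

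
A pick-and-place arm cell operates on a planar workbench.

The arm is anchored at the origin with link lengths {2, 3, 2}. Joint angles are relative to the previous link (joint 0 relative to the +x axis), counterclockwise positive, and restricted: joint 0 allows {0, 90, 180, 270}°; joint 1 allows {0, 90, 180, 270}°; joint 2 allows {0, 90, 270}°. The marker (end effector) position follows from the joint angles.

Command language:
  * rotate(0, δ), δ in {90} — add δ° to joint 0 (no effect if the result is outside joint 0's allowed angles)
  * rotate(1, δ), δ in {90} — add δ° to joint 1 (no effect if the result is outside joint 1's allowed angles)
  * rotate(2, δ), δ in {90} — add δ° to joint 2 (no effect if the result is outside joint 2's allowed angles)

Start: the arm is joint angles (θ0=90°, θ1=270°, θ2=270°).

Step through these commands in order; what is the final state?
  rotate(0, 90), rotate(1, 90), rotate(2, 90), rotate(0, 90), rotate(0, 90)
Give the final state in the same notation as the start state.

joint angles (θ0=0°, θ1=0°, θ2=0°)

from: joint angles (θ0=90°, θ1=270°, θ2=270°)
1. rotate(0, 90) → joint angles (θ0=180°, θ1=270°, θ2=270°)
2. rotate(1, 90) → joint angles (θ0=180°, θ1=0°, θ2=270°)
3. rotate(2, 90) → joint angles (θ0=180°, θ1=0°, θ2=0°)
4. rotate(0, 90) → joint angles (θ0=270°, θ1=0°, θ2=0°)
5. rotate(0, 90) → joint angles (θ0=0°, θ1=0°, θ2=0°)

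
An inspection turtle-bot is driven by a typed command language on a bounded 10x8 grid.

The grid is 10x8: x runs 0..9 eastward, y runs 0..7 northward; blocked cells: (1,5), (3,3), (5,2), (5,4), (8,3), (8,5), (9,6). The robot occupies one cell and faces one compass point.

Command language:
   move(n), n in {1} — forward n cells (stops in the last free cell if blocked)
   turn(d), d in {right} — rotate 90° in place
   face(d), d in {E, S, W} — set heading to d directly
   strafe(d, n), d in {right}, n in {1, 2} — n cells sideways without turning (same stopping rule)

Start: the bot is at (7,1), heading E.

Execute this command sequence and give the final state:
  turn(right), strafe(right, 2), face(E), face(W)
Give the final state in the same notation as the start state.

at (5,1), heading W

from: at (7,1), heading E
t=1 turn(right) ⇒ at (7,1), heading S
t=2 strafe(right, 2) ⇒ at (5,1), heading S
t=3 face(E) ⇒ at (5,1), heading E
t=4 face(W) ⇒ at (5,1), heading W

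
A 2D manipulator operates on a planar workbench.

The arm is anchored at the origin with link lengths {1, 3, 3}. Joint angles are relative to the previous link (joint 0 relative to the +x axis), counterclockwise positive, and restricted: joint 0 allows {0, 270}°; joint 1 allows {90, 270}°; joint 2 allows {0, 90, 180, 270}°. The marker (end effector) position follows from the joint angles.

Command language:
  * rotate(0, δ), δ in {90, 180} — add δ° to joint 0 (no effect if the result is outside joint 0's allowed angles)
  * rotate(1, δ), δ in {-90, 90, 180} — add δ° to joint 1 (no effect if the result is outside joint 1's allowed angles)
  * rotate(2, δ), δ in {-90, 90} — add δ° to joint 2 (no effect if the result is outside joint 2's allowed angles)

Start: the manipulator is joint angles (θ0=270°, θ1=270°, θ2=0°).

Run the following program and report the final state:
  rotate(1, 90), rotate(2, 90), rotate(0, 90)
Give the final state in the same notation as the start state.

joint angles (θ0=0°, θ1=270°, θ2=90°)

t0: joint angles (θ0=270°, θ1=270°, θ2=0°)
step 1 (rotate(1, 90)): joint angles (θ0=270°, θ1=270°, θ2=0°)
step 2 (rotate(2, 90)): joint angles (θ0=270°, θ1=270°, θ2=90°)
step 3 (rotate(0, 90)): joint angles (θ0=0°, θ1=270°, θ2=90°)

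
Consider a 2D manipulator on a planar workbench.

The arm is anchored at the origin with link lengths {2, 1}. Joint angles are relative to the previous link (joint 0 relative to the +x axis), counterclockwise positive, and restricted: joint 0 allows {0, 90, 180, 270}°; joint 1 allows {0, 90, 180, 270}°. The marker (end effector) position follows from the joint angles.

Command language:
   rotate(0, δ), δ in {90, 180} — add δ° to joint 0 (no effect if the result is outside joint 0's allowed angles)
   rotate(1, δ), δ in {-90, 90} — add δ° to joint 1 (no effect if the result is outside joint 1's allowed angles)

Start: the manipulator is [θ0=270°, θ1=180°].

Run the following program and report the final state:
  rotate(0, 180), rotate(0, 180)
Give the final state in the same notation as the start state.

initial: [θ0=270°, θ1=180°]
t=1 rotate(0, 180) ⇒ [θ0=90°, θ1=180°]
t=2 rotate(0, 180) ⇒ [θ0=270°, θ1=180°]

[θ0=270°, θ1=180°]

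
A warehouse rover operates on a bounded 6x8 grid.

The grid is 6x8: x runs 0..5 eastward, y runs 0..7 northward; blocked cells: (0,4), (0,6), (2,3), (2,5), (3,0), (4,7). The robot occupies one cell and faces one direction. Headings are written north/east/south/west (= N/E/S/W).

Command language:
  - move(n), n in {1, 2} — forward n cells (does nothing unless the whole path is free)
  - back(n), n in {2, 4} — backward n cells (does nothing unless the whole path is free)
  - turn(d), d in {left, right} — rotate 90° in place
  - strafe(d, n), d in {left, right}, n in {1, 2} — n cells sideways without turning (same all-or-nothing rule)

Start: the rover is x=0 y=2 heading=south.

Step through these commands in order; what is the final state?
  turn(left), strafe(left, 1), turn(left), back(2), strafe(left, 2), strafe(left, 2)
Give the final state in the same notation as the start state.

start: x=0 y=2 heading=south
t=1 turn(left) ⇒ x=0 y=2 heading=east
t=2 strafe(left, 1) ⇒ x=0 y=3 heading=east
t=3 turn(left) ⇒ x=0 y=3 heading=north
t=4 back(2) ⇒ x=0 y=1 heading=north
t=5 strafe(left, 2) ⇒ x=0 y=1 heading=north
t=6 strafe(left, 2) ⇒ x=0 y=1 heading=north

x=0 y=1 heading=north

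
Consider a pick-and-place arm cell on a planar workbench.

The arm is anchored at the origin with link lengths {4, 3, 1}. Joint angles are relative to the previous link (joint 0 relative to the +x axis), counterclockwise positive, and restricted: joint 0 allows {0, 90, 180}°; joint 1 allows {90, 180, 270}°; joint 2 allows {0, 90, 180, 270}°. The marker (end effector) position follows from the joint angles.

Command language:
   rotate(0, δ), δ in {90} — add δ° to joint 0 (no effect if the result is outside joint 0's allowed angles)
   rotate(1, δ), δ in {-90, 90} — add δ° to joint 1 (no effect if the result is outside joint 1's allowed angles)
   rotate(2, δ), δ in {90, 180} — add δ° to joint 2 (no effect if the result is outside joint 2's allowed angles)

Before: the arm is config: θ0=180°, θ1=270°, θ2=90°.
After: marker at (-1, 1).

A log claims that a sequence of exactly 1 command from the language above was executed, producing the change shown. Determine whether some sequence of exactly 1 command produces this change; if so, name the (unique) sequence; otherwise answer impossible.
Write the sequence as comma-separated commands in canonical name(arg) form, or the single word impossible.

rotate(1, -90)

initial: config: θ0=180°, θ1=270°, θ2=90°
step 1 (rotate(1, -90)): config: θ0=180°, θ1=180°, θ2=90°
no other 1-command option fits: unique.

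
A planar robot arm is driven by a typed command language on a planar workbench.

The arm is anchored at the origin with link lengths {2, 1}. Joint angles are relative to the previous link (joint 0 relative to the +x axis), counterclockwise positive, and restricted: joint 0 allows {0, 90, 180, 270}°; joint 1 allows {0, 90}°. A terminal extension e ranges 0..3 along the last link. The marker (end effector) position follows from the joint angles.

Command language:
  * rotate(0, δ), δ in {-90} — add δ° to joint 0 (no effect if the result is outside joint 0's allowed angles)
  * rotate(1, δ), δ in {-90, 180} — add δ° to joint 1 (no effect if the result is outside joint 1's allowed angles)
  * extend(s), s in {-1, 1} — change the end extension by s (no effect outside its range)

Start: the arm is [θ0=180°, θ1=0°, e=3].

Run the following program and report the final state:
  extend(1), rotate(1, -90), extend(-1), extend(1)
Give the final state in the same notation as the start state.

[θ0=180°, θ1=0°, e=3]

from: [θ0=180°, θ1=0°, e=3]
t=1 extend(1) ⇒ [θ0=180°, θ1=0°, e=3]
t=2 rotate(1, -90) ⇒ [θ0=180°, θ1=0°, e=3]
t=3 extend(-1) ⇒ [θ0=180°, θ1=0°, e=2]
t=4 extend(1) ⇒ [θ0=180°, θ1=0°, e=3]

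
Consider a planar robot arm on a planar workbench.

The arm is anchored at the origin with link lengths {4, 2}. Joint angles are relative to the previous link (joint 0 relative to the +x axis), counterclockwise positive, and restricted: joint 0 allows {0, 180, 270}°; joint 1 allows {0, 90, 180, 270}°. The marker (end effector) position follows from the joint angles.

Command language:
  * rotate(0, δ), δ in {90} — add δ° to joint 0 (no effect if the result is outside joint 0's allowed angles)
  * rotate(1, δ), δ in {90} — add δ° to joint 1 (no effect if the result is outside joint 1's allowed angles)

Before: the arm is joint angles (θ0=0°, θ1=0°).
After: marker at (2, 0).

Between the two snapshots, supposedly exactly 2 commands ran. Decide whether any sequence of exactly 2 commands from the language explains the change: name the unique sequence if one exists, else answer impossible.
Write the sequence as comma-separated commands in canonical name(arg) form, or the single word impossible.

start: joint angles (θ0=0°, θ1=0°)
[1] after rotate(1, 90): joint angles (θ0=0°, θ1=90°)
[2] after rotate(1, 90): joint angles (θ0=0°, θ1=180°)
all 4 alternatives checked — unique.

rotate(1, 90), rotate(1, 90)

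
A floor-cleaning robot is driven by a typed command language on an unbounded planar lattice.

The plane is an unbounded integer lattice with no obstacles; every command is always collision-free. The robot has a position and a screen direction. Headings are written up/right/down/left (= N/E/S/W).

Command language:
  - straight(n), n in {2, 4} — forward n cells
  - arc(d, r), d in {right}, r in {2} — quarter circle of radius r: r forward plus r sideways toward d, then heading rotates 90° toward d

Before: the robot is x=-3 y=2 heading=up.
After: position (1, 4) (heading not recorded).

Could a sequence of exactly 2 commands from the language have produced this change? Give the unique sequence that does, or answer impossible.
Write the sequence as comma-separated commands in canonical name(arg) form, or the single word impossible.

key: running straight(2) before arc(right, 2) would end elsewhere — order is forced
begin: x=-3 y=2 heading=up
step 1 (arc(right, 2)): x=-1 y=4 heading=right
step 2 (straight(2)): x=1 y=4 heading=right
all 9 alternatives checked — unique.

arc(right, 2), straight(2)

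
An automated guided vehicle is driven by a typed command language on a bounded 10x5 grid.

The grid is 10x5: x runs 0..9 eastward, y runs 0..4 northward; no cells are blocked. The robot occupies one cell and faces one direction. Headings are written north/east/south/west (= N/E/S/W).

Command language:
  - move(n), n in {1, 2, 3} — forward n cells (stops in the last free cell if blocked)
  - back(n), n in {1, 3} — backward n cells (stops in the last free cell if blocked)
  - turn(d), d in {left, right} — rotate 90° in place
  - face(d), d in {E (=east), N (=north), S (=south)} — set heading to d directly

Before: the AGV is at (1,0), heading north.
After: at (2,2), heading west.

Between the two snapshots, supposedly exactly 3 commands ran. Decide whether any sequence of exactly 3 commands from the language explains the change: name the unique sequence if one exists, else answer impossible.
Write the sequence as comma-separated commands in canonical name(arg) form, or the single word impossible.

move(2), turn(left), back(1)

key: cell and facing (now W) both changed — the 3 commands mix motion and turning
initial: at (1,0), heading north
step 1 (move(2)): at (1,2), heading north
step 2 (turn(left)): at (1,2), heading west
step 3 (back(1)): at (2,2), heading west
uniquely the one of 1000 3-step routes that fits.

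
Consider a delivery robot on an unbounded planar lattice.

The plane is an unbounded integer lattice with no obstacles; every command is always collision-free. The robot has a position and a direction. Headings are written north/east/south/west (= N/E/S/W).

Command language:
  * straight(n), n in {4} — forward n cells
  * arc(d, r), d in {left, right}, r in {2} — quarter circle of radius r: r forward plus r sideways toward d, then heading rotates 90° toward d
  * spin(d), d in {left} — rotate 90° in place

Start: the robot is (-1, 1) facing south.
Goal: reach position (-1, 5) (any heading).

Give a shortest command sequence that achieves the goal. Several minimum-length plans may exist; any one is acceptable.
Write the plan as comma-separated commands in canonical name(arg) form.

initial: (-1, 1) facing south
step 1 (spin(left)): (-1, 1) facing east
step 2 (arc(left, 2)): (1, 3) facing north
step 3 (arc(left, 2)): (-1, 5) facing west
no 2-step plan works, so 3 is optimal.

spin(left), arc(left, 2), arc(left, 2)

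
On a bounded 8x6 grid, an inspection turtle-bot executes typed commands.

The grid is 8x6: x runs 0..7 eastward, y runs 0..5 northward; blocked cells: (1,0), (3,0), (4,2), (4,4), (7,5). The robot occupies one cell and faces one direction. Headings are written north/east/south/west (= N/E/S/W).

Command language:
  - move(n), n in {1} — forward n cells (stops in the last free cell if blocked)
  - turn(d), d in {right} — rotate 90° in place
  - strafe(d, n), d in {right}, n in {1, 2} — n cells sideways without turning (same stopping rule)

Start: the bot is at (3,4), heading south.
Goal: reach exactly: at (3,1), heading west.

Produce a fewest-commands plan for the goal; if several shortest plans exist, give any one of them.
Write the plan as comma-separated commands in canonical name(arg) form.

move(1), move(1), move(1), turn(right)

t0: at (3,4), heading south
step 1 (move(1)): at (3,3), heading south
step 2 (move(1)): at (3,2), heading south
step 3 (move(1)): at (3,1), heading south
step 4 (turn(right)): at (3,1), heading west
minimal: 4 command(s), checked below 4.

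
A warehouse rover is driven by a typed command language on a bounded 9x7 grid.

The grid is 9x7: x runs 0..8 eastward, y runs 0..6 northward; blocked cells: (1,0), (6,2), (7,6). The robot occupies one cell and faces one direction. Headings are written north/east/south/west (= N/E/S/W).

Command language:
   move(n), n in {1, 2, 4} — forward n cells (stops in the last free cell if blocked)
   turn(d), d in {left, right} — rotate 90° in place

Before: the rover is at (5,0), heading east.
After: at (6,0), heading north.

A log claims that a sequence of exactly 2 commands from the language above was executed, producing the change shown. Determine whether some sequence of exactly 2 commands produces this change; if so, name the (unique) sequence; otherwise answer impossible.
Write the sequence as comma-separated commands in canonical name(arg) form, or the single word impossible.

move(1), turn(left)

key: position moved to (6,0) AND the heading swung to N — translation plus rotation needed
t0: at (5,0), heading east
[1] after move(1): at (6,0), heading east
[2] after turn(left): at (6,0), heading north
all 25 alternatives checked — unique.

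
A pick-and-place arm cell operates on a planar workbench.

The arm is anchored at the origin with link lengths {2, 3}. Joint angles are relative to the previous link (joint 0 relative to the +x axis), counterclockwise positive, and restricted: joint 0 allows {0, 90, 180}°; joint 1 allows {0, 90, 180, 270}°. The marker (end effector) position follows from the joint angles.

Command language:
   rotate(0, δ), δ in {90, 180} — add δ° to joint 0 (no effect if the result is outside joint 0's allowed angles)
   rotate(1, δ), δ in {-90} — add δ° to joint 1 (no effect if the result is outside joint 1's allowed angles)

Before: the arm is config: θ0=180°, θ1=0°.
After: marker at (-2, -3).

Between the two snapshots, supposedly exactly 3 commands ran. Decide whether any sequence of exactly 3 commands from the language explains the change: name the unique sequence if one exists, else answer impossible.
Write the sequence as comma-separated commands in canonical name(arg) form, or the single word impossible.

rotate(1, -90), rotate(1, -90), rotate(1, -90)

initial: config: θ0=180°, θ1=0°
t=1 rotate(1, -90) ⇒ config: θ0=180°, θ1=270°
t=2 rotate(1, -90) ⇒ config: θ0=180°, θ1=180°
t=3 rotate(1, -90) ⇒ config: θ0=180°, θ1=90°
uniquely the one of 27 3-step routes that fits.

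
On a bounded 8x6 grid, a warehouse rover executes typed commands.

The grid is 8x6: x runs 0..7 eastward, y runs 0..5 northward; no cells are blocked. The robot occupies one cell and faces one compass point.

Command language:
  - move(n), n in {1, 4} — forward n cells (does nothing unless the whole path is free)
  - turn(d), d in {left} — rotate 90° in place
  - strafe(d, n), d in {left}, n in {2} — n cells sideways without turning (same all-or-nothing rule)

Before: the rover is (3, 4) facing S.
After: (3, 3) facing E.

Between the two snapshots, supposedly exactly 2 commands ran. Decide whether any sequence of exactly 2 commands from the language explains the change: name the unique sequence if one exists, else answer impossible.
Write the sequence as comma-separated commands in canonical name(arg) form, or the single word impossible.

key: running turn(left) before move(1) would end elsewhere — order is forced
start: (3, 4) facing S
1. move(1) → (3, 3) facing S
2. turn(left) → (3, 3) facing E
no other 2-command option fits: unique.

move(1), turn(left)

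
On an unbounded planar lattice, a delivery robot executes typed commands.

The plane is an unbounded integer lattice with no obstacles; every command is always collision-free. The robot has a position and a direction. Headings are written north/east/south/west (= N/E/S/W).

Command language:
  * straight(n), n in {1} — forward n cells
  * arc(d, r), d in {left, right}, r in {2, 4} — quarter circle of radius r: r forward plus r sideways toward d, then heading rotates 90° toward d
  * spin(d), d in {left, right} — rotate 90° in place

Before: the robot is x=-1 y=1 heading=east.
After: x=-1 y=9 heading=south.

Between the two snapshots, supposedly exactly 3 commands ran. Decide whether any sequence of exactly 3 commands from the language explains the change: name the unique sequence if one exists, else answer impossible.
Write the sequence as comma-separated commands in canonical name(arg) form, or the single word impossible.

key: cell and facing (now S) both changed — the 3 commands mix motion and turning
t0: x=-1 y=1 heading=east
1. arc(left, 4) → x=3 y=5 heading=north
2. arc(left, 4) → x=-1 y=9 heading=west
3. spin(left) → x=-1 y=9 heading=south
no other 3-command option fits: unique.

arc(left, 4), arc(left, 4), spin(left)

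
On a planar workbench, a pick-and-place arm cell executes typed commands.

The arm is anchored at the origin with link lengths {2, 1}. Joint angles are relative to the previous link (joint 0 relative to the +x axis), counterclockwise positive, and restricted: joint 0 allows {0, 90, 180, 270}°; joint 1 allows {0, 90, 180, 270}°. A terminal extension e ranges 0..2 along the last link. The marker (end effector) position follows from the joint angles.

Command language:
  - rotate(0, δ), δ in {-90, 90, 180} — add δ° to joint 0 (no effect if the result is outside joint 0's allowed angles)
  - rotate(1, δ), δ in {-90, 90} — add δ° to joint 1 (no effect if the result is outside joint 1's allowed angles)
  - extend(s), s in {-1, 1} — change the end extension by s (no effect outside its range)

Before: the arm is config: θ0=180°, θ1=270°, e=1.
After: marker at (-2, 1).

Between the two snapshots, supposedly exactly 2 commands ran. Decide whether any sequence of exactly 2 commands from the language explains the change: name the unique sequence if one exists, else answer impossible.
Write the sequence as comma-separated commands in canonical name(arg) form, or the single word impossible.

from: config: θ0=180°, θ1=270°, e=1
[1] after extend(-1): config: θ0=180°, θ1=270°, e=0
[2] after extend(-1): config: θ0=180°, θ1=270°, e=0
all 49 alternatives checked — unique.

extend(-1), extend(-1)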